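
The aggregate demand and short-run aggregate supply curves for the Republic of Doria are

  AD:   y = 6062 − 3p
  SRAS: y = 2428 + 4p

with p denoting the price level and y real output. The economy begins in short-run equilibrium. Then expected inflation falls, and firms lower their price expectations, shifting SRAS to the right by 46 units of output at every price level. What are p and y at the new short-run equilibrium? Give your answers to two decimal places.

p = 512.57, y = 4524.29

This is a positive supply shock: SRAS shifts right.
New SRAS: y = 2474 + 4p.
Set AD = SRAS: 6062 − 3p = 2474 + 4p, so 3588 = 7p and p = 512.57.
Substituting into AD, y = 4524.29.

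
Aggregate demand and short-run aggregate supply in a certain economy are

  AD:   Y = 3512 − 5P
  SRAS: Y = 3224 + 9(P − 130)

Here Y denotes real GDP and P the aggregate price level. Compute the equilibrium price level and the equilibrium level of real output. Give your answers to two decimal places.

Write SRAS as Y = 3224 + 9P − 1170 = 2054 + 9P.
Set AD = SRAS: 3512 − 5P = 2054 + 9P, so 1458 = 14P and P = 104.14.
Substituting into AD, Y = 3512 − 5P = 2991.29.

P = 104.14, Y = 2991.29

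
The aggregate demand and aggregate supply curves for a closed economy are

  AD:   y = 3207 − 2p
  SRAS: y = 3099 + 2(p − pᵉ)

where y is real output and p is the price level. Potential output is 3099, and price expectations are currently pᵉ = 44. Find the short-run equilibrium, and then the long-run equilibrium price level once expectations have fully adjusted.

Short run: with pᵉ = 44, SRAS is y = 3011 + 2p. Setting AD = SRAS gives 196 = 4p, so p = 49 and y = 3207 − 2·49 = 3109.
Output 3109 is above potential 3099, so over time expected prices rise and SRAS shifts left until y returns to 3099.
Long run: y = 3099 on the AD curve gives 3099 = 3207 − 2p, so p = 54.

Short run: p = 49, y = 3109. Long run: p = 54.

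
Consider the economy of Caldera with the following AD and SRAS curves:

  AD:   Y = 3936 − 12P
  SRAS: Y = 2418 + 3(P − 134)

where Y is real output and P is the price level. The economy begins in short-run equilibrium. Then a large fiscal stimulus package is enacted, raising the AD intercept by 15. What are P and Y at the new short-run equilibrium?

P = 129, Y = 2403

This is a positive demand shock: AD shifts right.
New AD: Y = 3951 − 12P.
SRAS can be written Y = 2016 + 3P.
Set AD = SRAS: 3951 − 12P = 2016 + 3P, so 1935 = 15P and P = 129.
Y = 3951 − 12·129 = 2403.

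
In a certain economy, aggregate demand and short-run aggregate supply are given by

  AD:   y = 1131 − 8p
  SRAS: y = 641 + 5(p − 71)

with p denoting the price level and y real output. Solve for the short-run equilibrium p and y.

p = 65, y = 611

Write SRAS as y = 641 + 5p − 355 = 286 + 5p.
Set AD = SRAS: 1131 − 8p = 286 + 5p, so 845 = 13p and p = 65.
Then y = 1131 − 8·65 = 611.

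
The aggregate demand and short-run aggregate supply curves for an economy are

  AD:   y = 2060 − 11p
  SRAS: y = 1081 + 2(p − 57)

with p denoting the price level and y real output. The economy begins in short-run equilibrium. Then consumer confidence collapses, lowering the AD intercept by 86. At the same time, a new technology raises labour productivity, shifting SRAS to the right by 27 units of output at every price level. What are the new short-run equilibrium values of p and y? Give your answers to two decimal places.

After both shocks: AD is y = 1974 − 11p and SRAS is y = 994 + 2p.
Setting them equal: 980 = 13p, so p = 75.38.
Substituting into AD, y = 1144.77.

p = 75.38, y = 1144.77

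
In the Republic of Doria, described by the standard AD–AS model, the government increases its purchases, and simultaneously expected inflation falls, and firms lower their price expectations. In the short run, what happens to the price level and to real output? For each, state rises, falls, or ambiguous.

The first event is a positive demand shock: AD shifts right, which by itself pushes P up and Y up.
The second is a favourable supply shock: SRAS shifts right, which by itself pushes P down and Y up.
The two shocks push P in opposite directions, so the effect on P is ambiguous. Both shocks push Y up, so Y rises.

Price level: ambiguous; output: rises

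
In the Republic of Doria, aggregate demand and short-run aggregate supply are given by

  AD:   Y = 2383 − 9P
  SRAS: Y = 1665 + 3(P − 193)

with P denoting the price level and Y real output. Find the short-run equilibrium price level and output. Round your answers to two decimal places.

Write SRAS as Y = 1665 + 3P − 579 = 1086 + 3P.
Set AD = SRAS: 2383 − 9P = 1086 + 3P, so 1297 = 12P and P = 108.08.
Substituting into AD, Y = 2383 − 9P = 1410.25.

P = 108.08, Y = 1410.25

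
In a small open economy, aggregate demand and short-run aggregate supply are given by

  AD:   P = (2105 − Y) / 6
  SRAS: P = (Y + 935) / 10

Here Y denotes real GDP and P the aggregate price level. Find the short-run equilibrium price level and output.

Rearrange AD to Y = 2105 − 6P.
Rearrange SRAS to Y = 10P − 935.
Set AD = SRAS: 2105 − 6P = 10P − 935, so 3040 = 16P and P = 190.
Then Y = 2105 − 6·190 = 965.

P = 190, Y = 965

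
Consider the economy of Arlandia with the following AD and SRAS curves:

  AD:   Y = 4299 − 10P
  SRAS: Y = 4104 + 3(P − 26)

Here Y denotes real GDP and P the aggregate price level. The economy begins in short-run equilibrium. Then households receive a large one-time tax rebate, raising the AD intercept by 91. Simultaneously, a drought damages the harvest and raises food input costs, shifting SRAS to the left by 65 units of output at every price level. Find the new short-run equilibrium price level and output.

P = 33, Y = 4060

After both shocks: AD is Y = 4390 − 10P and SRAS is Y = 3961 + 3P.
Setting them equal: 429 = 13P, so P = 33.
Y = 4390 − 10·33 = 4060.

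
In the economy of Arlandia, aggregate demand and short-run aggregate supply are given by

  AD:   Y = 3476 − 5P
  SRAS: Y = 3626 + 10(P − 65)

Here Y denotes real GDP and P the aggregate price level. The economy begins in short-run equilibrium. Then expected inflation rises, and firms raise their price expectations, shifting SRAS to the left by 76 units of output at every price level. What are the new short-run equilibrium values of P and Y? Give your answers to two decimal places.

P = 38.40, Y = 3284.00

This is a negative supply shock: SRAS shifts left.
New SRAS: Y = 2900 + 10P.
Set AD = SRAS: 3476 − 5P = 2900 + 10P, so 576 = 15P and P = 38.40.
Substituting into AD, Y = 3284.00.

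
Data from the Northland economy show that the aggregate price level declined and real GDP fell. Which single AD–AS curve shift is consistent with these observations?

P fell and Y fell. An AD shift moves P and Y in the same direction; an SRAS shift moves them in opposite directions.
Here P and Y moved in the same direction, so the AD curve shifted.
Since Y fell, AD shifted left.

AD shifted left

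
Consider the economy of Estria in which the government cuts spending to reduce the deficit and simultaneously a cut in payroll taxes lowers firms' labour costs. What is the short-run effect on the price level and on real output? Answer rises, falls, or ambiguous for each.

Price level: falls; output: ambiguous

The first event is a negative demand shock: AD shifts left, which by itself pushes P down and Y down.
The second is a favourable supply shock: SRAS shifts right, which by itself pushes P down and Y up.
Both shocks push P down, so P falls. The two shocks push Y in opposite directions, so the effect on Y is ambiguous.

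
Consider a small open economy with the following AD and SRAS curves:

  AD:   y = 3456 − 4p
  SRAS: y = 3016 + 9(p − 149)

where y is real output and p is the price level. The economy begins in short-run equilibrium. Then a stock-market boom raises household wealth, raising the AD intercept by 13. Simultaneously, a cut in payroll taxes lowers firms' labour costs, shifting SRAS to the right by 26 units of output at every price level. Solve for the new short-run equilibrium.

After both shocks: AD is y = 3469 − 4p and SRAS is y = 1701 + 9p.
Setting them equal: 1768 = 13p, so p = 136.
y = 3469 − 4·136 = 2925.

p = 136, y = 2925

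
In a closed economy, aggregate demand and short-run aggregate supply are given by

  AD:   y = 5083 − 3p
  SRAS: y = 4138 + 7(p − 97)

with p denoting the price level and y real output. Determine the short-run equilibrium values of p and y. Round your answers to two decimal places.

p = 162.40, y = 4595.80

Write SRAS as y = 4138 + 7p − 679 = 3459 + 7p.
Set AD = SRAS: 5083 − 3p = 3459 + 7p, so 1624 = 10p and p = 162.40.
Substituting into AD, y = 5083 − 3p = 4595.80.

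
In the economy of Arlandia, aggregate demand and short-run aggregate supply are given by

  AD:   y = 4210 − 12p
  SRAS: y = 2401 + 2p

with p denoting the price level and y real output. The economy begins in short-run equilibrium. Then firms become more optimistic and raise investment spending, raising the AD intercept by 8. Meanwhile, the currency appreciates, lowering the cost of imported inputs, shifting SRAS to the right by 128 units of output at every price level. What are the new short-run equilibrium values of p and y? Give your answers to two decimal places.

After both shocks: AD is y = 4218 − 12p and SRAS is y = 2529 + 2p.
Setting them equal: 1689 = 14p, so p = 120.64.
Substituting into AD, y = 2770.29.

p = 120.64, y = 2770.29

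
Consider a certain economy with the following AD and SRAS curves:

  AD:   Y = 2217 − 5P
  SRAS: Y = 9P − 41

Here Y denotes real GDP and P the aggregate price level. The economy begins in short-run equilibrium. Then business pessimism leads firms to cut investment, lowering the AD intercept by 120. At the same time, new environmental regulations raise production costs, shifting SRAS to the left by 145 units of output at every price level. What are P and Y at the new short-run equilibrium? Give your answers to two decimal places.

After both shocks: AD is Y = 2097 − 5P and SRAS is Y = 9P − 186.
Setting them equal: 2283 = 14P, so P = 163.07.
Substituting into AD, Y = 1281.64.

P = 163.07, Y = 1281.64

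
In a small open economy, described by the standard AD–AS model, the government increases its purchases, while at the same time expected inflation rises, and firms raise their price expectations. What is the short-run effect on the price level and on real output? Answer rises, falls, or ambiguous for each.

Price level: rises; output: ambiguous

The first event is a positive demand shock: AD shifts right, which by itself pushes P up and Y up.
The second is an adverse supply shock: SRAS shifts left, which by itself pushes P up and Y down.
Both shocks push P up, so P rises. The two shocks push Y in opposite directions, so the effect on Y is ambiguous.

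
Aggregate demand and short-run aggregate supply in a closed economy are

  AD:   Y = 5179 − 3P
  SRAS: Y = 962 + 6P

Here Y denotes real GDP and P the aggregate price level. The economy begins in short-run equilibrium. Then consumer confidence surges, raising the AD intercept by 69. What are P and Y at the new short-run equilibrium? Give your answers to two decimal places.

This is a positive demand shock: AD shifts right.
New AD: Y = 5248 − 3P.
Set AD = SRAS: 5248 − 3P = 962 + 6P, so 4286 = 9P and P = 476.22.
Substituting into AD, Y = 3819.33.

P = 476.22, Y = 3819.33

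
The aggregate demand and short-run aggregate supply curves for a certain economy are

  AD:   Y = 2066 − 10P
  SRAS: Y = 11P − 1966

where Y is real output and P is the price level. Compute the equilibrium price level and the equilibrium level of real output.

Set AD = SRAS: 2066 − 10P = 11P − 1966, so 4032 = 21P and P = 192.
Then Y = 2066 − 10·192 = 146.

P = 192, Y = 146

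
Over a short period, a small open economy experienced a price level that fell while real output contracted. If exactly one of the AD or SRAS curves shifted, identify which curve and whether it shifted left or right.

P fell and Y fell. An AD shift moves P and Y in the same direction; an SRAS shift moves them in opposite directions.
Here P and Y moved in the same direction, so the AD curve shifted.
Since Y fell, AD shifted left.

AD shifted left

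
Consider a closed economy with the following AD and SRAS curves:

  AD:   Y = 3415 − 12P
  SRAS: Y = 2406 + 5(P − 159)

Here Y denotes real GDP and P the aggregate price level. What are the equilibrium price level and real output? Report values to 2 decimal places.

Write SRAS as Y = 2406 + 5P − 795 = 1611 + 5P.
Set AD = SRAS: 3415 − 12P = 1611 + 5P, so 1804 = 17P and P = 106.12.
Substituting into AD, Y = 3415 − 12P = 2141.59.

P = 106.12, Y = 2141.59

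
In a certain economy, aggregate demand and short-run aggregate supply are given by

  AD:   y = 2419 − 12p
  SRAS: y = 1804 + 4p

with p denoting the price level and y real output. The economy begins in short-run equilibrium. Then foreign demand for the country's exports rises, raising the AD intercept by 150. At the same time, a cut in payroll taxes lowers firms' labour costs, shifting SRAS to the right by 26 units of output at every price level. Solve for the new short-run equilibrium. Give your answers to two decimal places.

p = 46.19, y = 2014.75

After both shocks: AD is y = 2569 − 12p and SRAS is y = 1830 + 4p.
Setting them equal: 739 = 16p, so p = 46.19.
Substituting into AD, y = 2014.75.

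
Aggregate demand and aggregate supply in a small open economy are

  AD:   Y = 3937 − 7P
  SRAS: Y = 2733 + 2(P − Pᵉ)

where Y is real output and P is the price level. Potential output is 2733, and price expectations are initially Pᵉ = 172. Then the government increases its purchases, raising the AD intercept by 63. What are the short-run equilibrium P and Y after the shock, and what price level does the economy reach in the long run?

AD shifts right: new AD is Y = 4000 − 7P. With Pᵉ = 172, SRAS is Y = 2389 + 2P.
Short run: 4000 − 7P = 2389 + 2P gives 1611 = 9P, so P = 179 and Y = 4000 − 7·179 = 2747.
Y = 2747 is above potential 2733; expectations adjust and SRAS shifts left until Y = 2733.
Long run: on the new AD curve, 2733 = 4000 − 7P gives P = 181.

Short run: P = 179, Y = 2747. Long run: P = 181.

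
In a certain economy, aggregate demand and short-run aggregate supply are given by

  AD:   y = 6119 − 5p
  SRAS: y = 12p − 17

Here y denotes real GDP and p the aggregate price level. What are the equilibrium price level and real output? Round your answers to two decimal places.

Set AD = SRAS: 6119 − 5p = 12p − 17, so 6136 = 17p and p = 360.94.
Substituting into AD, y = 6119 − 5p = 4314.29.

p = 360.94, y = 4314.29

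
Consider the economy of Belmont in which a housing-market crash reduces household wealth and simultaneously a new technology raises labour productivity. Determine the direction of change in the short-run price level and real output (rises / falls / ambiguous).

Price level: falls; output: ambiguous

The first event is a negative demand shock: AD shifts left, which by itself pushes P down and Y down.
The second is a favourable supply shock: SRAS shifts right, which by itself pushes P down and Y up.
Both shocks push P down, so P falls. The two shocks push Y in opposite directions, so the effect on Y is ambiguous.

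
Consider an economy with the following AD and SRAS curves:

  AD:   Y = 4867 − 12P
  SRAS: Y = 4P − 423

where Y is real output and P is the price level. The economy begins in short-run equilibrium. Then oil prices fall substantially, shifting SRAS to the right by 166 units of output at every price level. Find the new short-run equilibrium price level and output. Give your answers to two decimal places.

This is a positive supply shock: SRAS shifts right.
New SRAS: Y = 4P − 257.
Set AD = SRAS: 4867 − 12P = 4P − 257, so 5124 = 16P and P = 320.25.
Substituting into AD, Y = 1024.00.

P = 320.25, Y = 1024.00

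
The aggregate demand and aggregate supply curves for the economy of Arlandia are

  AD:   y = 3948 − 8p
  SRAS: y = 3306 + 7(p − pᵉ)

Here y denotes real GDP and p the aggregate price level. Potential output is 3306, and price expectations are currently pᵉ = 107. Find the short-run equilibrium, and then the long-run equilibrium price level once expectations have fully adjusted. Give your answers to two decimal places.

Short run: p = 92.73, y = 3206.13. Long run: p = 80.25.

Short run: with pᵉ = 107, SRAS is y = 2557 + 7p. Setting AD = SRAS gives 1391 = 15p, so p = 92.73 and y = 3948 − 8p = 3206.13.
Output 3206.13 is below potential 3306, so over time expected prices fall and SRAS shifts right until y returns to 3306.
Long run: y = 3306 on the AD curve gives 3306 = 3948 − 8p, so p = 80.25.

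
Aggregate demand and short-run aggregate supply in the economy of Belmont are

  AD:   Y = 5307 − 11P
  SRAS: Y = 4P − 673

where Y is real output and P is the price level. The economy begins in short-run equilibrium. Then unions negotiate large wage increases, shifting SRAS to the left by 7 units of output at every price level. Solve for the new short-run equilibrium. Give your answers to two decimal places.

This is a negative supply shock: SRAS shifts left.
New SRAS: Y = 4P − 680.
Set AD = SRAS: 5307 − 11P = 4P − 680, so 5987 = 15P and P = 399.13.
Substituting into AD, Y = 916.53.

P = 399.13, Y = 916.53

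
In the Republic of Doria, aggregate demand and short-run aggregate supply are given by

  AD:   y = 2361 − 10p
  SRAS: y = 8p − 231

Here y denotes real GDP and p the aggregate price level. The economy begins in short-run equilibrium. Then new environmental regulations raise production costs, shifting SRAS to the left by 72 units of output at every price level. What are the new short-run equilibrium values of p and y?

This is a negative supply shock: SRAS shifts left.
New SRAS: y = 8p − 303.
Set AD = SRAS: 2361 − 10p = 8p − 303, so 2664 = 18p and p = 148.
y = 2361 − 10·148 = 881.

p = 148, y = 881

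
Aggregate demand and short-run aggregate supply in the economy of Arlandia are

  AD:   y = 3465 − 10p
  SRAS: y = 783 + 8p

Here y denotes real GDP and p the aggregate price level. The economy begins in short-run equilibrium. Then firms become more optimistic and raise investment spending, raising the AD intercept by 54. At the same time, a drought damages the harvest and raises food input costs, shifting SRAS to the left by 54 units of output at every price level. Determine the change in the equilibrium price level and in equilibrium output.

After both shocks: AD is y = 3519 − 10p and SRAS is y = 729 + 8p.
Setting them equal: 2790 = 18p, so p = 155.
y = 3519 − 10·155 = 1969.
Initially p = 149, y = 1975, so Δp = +6 and Δy = -6.

Δp = +6, Δy = -6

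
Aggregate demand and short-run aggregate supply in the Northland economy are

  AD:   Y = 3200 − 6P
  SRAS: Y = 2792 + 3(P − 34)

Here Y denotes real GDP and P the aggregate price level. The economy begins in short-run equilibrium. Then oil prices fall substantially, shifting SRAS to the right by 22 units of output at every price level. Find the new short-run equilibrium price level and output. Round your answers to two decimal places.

P = 54.22, Y = 2874.67

This is a positive supply shock: SRAS shifts right.
New SRAS: Y = 2712 + 3P.
Set AD = SRAS: 3200 − 6P = 2712 + 3P, so 488 = 9P and P = 54.22.
Substituting into AD, Y = 2874.67.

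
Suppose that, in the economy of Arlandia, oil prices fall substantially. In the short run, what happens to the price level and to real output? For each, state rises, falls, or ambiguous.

Price level: falls; output: rises

This is a favourable supply shock: SRAS shifts right.
Moving along the downward-sloping AD curve, P falls and Y rises.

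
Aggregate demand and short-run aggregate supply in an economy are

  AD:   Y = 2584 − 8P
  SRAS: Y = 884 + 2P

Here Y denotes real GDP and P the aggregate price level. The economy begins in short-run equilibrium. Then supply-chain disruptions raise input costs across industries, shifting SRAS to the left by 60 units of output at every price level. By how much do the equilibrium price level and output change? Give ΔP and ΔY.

This is a negative supply shock: SRAS shifts left.
New SRAS: Y = 824 + 2P.
Set AD = SRAS: 2584 − 8P = 824 + 2P, so 1760 = 10P and P = 176.
Y = 2584 − 8·176 = 1176.
Initially P = 170, Y = 1224, so ΔP = +6 and ΔY = -48.

ΔP = +6, ΔY = -48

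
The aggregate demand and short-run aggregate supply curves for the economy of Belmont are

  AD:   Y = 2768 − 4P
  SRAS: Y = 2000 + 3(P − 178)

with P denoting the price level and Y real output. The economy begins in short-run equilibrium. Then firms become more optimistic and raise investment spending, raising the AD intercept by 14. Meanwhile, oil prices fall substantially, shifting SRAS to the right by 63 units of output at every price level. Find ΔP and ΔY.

ΔP = -7, ΔY = +42

After both shocks: AD is Y = 2782 − 4P and SRAS is Y = 1529 + 3P.
Setting them equal: 1253 = 7P, so P = 179.
Y = 2782 − 4·179 = 2066.
Initially P = 186, Y = 2024, so ΔP = -7 and ΔY = +42.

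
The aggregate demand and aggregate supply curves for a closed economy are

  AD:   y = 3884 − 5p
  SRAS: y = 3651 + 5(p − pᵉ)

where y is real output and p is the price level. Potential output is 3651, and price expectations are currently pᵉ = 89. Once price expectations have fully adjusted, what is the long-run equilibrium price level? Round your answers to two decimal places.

Short run: with pᵉ = 89, SRAS is y = 3206 + 5p. Setting AD = SRAS gives 678 = 10p, so p = 67.80 and y = 3884 − 5p = 3545.00.
Output 3545.00 is below potential 3651, so over time expected prices fall and SRAS shifts right until y returns to 3651.
Long run: y = 3651 on the AD curve gives 3651 = 3884 − 5p, so p = 46.60.

Long-run p = 46.60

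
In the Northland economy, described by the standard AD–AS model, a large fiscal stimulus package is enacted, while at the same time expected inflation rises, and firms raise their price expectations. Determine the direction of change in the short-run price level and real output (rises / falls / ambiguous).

Price level: rises; output: ambiguous

The first event is a positive demand shock: AD shifts right, which by itself pushes P up and Y up.
The second is an adverse supply shock: SRAS shifts left, which by itself pushes P up and Y down.
Both shocks push P up, so P rises. The two shocks push Y in opposite directions, so the effect on Y is ambiguous.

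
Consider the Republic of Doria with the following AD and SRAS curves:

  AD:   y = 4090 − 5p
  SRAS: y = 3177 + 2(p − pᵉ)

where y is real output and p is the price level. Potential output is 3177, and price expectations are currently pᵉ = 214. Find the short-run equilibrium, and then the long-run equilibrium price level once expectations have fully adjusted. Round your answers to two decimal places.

Short run: p = 191.57, y = 3132.14. Long run: p = 182.60.

Short run: with pᵉ = 214, SRAS is y = 2749 + 2p. Setting AD = SRAS gives 1341 = 7p, so p = 191.57 and y = 4090 − 5p = 3132.14.
Output 3132.14 is below potential 3177, so over time expected prices fall and SRAS shifts right until y returns to 3177.
Long run: y = 3177 on the AD curve gives 3177 = 4090 − 5p, so p = 182.60.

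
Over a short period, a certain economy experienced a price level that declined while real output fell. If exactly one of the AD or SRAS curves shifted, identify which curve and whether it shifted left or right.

P fell and Y fell. An AD shift moves P and Y in the same direction; an SRAS shift moves them in opposite directions.
Here P and Y moved in the same direction, so the AD curve shifted.
Since Y fell, AD shifted left.

AD shifted left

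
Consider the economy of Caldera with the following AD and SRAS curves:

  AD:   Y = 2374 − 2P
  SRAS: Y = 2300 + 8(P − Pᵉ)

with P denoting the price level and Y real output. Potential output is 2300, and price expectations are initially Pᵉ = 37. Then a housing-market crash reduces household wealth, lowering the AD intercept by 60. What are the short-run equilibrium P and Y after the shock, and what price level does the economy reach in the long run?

Short run: P = 31, Y = 2252. Long run: P = 7.

AD shifts left: new AD is Y = 2314 − 2P. With Pᵉ = 37, SRAS is Y = 2004 + 8P.
Short run: 2314 − 2P = 2004 + 8P gives 310 = 10P, so P = 31 and Y = 2314 − 2·31 = 2252.
Y = 2252 is below potential 2300; expectations adjust and SRAS shifts right until Y = 2300.
Long run: on the new AD curve, 2300 = 2314 − 2P gives P = 7.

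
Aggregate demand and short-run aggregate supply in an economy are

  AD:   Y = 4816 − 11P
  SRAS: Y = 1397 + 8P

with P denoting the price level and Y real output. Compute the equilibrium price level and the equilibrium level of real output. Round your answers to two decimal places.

P = 179.95, Y = 2836.58

Set AD = SRAS: 4816 − 11P = 1397 + 8P, so 3419 = 19P and P = 179.95.
Substituting into AD, Y = 4816 − 11P = 2836.58.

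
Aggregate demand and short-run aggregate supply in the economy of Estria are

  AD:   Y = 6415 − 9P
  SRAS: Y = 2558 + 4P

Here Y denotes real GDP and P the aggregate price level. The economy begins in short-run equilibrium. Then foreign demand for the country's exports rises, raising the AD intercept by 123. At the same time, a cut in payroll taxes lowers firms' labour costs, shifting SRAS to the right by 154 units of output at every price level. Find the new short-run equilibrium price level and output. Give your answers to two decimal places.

After both shocks: AD is Y = 6538 − 9P and SRAS is Y = 2712 + 4P.
Setting them equal: 3826 = 13P, so P = 294.31.
Substituting into AD, Y = 3889.23.

P = 294.31, Y = 3889.23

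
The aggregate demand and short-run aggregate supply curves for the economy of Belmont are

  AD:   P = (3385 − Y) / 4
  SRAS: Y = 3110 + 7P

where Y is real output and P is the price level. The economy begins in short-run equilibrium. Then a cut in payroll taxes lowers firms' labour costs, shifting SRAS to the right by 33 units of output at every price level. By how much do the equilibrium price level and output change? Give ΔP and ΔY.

This is a positive supply shock: SRAS shifts right.
New SRAS: Y = 3143 + 7P.
Set AD = SRAS: 3385 − 4P = 3143 + 7P, so 242 = 11P and P = 22.
Y = 3385 − 4·22 = 3297.
Initially P = 25, Y = 3285, so ΔP = -3 and ΔY = +12.

ΔP = -3, ΔY = +12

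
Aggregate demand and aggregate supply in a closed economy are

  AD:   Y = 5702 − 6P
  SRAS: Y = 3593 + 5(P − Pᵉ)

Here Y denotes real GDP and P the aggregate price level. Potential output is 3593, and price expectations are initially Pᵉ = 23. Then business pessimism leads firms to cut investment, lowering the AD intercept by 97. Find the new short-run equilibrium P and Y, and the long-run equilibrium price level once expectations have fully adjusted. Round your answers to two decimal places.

Short run: P = 193.36, Y = 4444.82. Long run: P = 335.33.

AD shifts left: new AD is Y = 5605 − 6P. With Pᵉ = 23, SRAS is Y = 3478 + 5P.
Short run: 5605 − 6P = 3478 + 5P gives 2127 = 11P, so P = 193.36 and Y = 5605 − 6P = 4444.82.
Y = 4444.82 is above potential 3593; expectations adjust and SRAS shifts left until Y = 3593.
Long run: on the new AD curve, 3593 = 5605 − 6P gives P = 335.33.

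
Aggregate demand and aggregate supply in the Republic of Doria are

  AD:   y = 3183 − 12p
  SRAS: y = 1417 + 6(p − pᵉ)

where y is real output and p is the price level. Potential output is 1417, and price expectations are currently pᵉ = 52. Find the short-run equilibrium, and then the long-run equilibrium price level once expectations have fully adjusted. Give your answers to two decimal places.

Short run: with pᵉ = 52, SRAS is y = 1105 + 6p. Setting AD = SRAS gives 2078 = 18p, so p = 115.44 and y = 3183 − 12p = 1797.67.
Output 1797.67 is above potential 1417, so over time expected prices rise and SRAS shifts left until y returns to 1417.
Long run: y = 1417 on the AD curve gives 1417 = 3183 − 12p, so p = 147.17.

Short run: p = 115.44, y = 1797.67. Long run: p = 147.17.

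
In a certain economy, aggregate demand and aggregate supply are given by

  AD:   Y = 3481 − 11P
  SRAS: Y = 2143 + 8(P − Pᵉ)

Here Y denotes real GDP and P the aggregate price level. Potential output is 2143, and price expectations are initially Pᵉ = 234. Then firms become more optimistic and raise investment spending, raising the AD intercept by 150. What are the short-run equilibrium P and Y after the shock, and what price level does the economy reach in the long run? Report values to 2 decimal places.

Short run: P = 176.84, Y = 1685.74. Long run: P = 135.27.

AD shifts right: new AD is Y = 3631 − 11P. With Pᵉ = 234, SRAS is Y = 271 + 8P.
Short run: 3631 − 11P = 271 + 8P gives 3360 = 19P, so P = 176.84 and Y = 3631 − 11P = 1685.74.
Y = 1685.74 is below potential 2143; expectations adjust and SRAS shifts right until Y = 2143.
Long run: on the new AD curve, 2143 = 3631 − 11P gives P = 135.27.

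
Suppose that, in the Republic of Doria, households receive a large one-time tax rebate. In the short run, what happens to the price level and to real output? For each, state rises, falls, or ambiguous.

This is a positive demand shock: AD shifts right.
Moving along the upward-sloping SRAS curve, P rises and Y rises.

Price level: rises; output: rises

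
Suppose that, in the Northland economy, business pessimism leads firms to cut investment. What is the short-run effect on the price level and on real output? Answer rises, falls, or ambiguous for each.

Price level: falls; output: falls

This is a negative demand shock: AD shifts left.
Moving along the upward-sloping SRAS curve, P falls and Y falls.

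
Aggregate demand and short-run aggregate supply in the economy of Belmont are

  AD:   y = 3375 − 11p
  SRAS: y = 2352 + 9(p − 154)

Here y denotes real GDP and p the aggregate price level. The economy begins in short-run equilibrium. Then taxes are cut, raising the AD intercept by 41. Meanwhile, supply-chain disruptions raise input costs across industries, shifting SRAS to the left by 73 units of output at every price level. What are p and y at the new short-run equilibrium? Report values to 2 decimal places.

After both shocks: AD is y = 3416 − 11p and SRAS is y = 893 + 9p.
Setting them equal: 2523 = 20p, so p = 126.15.
Substituting into AD, y = 2028.35.

p = 126.15, y = 2028.35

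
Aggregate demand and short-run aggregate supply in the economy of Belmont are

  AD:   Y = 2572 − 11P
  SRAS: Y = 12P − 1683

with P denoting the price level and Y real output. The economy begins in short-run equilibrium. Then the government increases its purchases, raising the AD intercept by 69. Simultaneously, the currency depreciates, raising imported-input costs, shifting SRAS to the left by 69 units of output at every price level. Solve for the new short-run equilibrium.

After both shocks: AD is Y = 2641 − 11P and SRAS is Y = 12P − 1752.
Setting them equal: 4393 = 23P, so P = 191.
Y = 2641 − 11·191 = 540.

P = 191, Y = 540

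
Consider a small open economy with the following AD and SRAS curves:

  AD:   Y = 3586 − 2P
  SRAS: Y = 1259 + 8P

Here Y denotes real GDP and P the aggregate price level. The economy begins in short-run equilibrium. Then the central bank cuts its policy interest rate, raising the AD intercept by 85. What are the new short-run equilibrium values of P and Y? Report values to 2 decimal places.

P = 241.20, Y = 3188.60

This is a positive demand shock: AD shifts right.
New AD: Y = 3671 − 2P.
Set AD = SRAS: 3671 − 2P = 1259 + 8P, so 2412 = 10P and P = 241.20.
Substituting into AD, Y = 3188.60.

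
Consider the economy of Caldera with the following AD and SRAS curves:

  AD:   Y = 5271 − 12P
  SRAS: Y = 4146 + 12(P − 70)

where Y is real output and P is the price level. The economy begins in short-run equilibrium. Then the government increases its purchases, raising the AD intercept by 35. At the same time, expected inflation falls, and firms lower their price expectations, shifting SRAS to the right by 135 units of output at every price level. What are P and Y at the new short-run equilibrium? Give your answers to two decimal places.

After both shocks: AD is Y = 5306 − 12P and SRAS is Y = 3441 + 12P.
Setting them equal: 1865 = 24P, so P = 77.71.
Substituting into AD, Y = 4373.50.

P = 77.71, Y = 4373.50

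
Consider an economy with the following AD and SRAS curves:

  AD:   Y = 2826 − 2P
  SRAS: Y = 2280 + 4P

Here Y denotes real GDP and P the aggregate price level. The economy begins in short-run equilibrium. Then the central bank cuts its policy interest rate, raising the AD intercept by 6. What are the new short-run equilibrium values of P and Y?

This is a positive demand shock: AD shifts right.
New AD: Y = 2832 − 2P.
Set AD = SRAS: 2832 − 2P = 2280 + 4P, so 552 = 6P and P = 92.
Y = 2832 − 2·92 = 2648.

P = 92, Y = 2648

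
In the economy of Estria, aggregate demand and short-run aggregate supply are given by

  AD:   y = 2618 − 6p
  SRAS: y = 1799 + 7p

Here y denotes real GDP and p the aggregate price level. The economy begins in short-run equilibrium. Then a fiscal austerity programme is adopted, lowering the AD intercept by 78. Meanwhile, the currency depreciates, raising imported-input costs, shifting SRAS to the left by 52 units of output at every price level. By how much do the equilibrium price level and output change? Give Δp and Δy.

Δp = -2, Δy = -66

After both shocks: AD is y = 2540 − 6p and SRAS is y = 1747 + 7p.
Setting them equal: 793 = 13p, so p = 61.
y = 2540 − 6·61 = 2174.
Initially p = 63, y = 2240, so Δp = -2 and Δy = -66.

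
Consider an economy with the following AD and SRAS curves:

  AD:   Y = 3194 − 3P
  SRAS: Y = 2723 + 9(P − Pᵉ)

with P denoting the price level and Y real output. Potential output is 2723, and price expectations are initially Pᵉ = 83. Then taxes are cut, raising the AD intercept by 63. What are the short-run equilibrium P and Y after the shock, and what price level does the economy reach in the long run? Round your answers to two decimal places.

AD shifts right: new AD is Y = 3257 − 3P. With Pᵉ = 83, SRAS is Y = 1976 + 9P.
Short run: 3257 − 3P = 1976 + 9P gives 1281 = 12P, so P = 106.75 and Y = 3257 − 3P = 2936.75.
Y = 2936.75 is above potential 2723; expectations adjust and SRAS shifts left until Y = 2723.
Long run: on the new AD curve, 2723 = 3257 − 3P gives P = 178.00.

Short run: P = 106.75, Y = 2936.75. Long run: P = 178.00.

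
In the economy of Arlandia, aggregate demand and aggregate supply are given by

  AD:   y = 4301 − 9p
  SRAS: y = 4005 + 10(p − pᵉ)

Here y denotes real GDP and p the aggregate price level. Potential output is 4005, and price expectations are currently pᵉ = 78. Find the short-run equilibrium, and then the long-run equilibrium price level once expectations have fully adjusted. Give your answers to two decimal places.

Short run: with pᵉ = 78, SRAS is y = 3225 + 10p. Setting AD = SRAS gives 1076 = 19p, so p = 56.63 and y = 4301 − 9p = 3791.32.
Output 3791.32 is below potential 4005, so over time expected prices fall and SRAS shifts right until y returns to 4005.
Long run: y = 4005 on the AD curve gives 4005 = 4301 − 9p, so p = 32.89.

Short run: p = 56.63, y = 3791.32. Long run: p = 32.89.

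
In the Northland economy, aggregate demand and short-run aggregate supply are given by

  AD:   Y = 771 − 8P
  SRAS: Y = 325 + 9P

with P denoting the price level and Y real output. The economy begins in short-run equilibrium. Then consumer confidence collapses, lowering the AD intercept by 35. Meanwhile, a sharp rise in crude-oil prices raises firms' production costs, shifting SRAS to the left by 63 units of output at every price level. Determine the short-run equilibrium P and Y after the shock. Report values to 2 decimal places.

After both shocks: AD is Y = 736 − 8P and SRAS is Y = 262 + 9P.
Setting them equal: 474 = 17P, so P = 27.88.
Substituting into AD, Y = 512.94.

P = 27.88, Y = 512.94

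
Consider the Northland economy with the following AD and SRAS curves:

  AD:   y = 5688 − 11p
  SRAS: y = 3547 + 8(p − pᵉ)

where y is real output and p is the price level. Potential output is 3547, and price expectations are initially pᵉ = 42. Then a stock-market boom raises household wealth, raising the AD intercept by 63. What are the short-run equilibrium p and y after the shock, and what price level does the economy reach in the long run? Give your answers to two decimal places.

Short run: p = 133.68, y = 4280.47. Long run: p = 200.36.

AD shifts right: new AD is y = 5751 − 11p. With pᵉ = 42, SRAS is y = 3211 + 8p.
Short run: 5751 − 11p = 3211 + 8p gives 2540 = 19p, so p = 133.68 and y = 5751 − 11p = 4280.47.
y = 4280.47 is above potential 3547; expectations adjust and SRAS shifts left until y = 3547.
Long run: on the new AD curve, 3547 = 5751 − 11p gives p = 200.36.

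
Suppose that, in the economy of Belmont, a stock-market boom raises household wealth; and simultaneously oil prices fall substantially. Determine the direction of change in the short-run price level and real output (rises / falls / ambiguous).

The first event is a positive demand shock: AD shifts right, which by itself pushes P up and Y up.
The second is a favourable supply shock: SRAS shifts right, which by itself pushes P down and Y up.
The two shocks push P in opposite directions, so the effect on P is ambiguous. Both shocks push Y up, so Y rises.

Price level: ambiguous; output: rises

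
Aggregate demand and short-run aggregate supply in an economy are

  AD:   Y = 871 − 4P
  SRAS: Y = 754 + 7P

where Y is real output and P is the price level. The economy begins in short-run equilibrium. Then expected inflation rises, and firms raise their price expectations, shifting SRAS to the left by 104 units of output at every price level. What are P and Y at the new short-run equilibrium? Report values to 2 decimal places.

P = 20.09, Y = 790.64

This is a negative supply shock: SRAS shifts left.
New SRAS: Y = 650 + 7P.
Set AD = SRAS: 871 − 4P = 650 + 7P, so 221 = 11P and P = 20.09.
Substituting into AD, Y = 790.64.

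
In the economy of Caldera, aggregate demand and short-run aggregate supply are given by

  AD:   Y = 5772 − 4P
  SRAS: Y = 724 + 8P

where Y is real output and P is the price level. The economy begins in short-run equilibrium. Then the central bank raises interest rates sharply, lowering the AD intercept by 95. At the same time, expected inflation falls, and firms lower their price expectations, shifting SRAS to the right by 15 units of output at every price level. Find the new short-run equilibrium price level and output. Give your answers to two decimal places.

P = 411.50, Y = 4031.00

After both shocks: AD is Y = 5677 − 4P and SRAS is Y = 739 + 8P.
Setting them equal: 4938 = 12P, so P = 411.50.
Substituting into AD, Y = 4031.00.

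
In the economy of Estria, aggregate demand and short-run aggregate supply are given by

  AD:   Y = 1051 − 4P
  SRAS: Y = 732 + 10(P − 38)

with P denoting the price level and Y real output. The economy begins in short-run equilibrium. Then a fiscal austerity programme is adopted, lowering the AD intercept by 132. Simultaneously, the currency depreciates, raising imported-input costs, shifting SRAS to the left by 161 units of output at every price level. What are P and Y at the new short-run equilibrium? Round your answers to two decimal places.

After both shocks: AD is Y = 919 − 4P and SRAS is Y = 191 + 10P.
Setting them equal: 728 = 14P, so P = 52.00.
Substituting into AD, Y = 711.00.

P = 52.00, Y = 711.00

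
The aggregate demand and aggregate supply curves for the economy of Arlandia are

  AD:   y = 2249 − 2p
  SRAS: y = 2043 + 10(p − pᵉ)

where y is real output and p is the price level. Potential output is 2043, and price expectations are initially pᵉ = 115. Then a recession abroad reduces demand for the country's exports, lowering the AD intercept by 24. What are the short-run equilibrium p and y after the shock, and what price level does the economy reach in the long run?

AD shifts left: new AD is y = 2225 − 2p. With pᵉ = 115, SRAS is y = 893 + 10p.
Short run: 2225 − 2p = 893 + 10p gives 1332 = 12p, so p = 111 and y = 2225 − 2·111 = 2003.
y = 2003 is below potential 2043; expectations adjust and SRAS shifts right until y = 2043.
Long run: on the new AD curve, 2043 = 2225 − 2p gives p = 91.

Short run: p = 111, y = 2003. Long run: p = 91.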